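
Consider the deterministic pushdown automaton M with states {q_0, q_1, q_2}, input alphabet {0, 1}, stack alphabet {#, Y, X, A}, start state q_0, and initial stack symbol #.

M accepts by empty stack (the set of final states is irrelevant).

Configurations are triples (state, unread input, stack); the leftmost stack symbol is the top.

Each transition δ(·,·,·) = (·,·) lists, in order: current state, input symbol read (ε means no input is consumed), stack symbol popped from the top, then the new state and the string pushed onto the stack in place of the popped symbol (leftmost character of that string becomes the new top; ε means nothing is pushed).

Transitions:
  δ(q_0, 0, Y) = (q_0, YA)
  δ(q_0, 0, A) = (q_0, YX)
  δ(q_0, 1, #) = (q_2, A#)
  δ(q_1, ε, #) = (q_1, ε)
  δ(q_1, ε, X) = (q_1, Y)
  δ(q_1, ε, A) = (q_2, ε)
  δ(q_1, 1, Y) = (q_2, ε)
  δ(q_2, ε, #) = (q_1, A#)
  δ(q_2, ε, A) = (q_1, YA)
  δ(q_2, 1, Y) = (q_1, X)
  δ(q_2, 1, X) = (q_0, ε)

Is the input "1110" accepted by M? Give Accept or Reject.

Reject

(q_0, 1110, #)
  read 1, top #: go to q_2, push A# → (q_2, 110, A#)
  ε-move, top A: go to q_1, push YA → (q_1, 110, YA#)
  read 1, top Y: go to q_2, push ε → (q_2, 10, A#)
  ε-move, top A: go to q_1, push YA → (q_1, 10, YA#)
  read 1, top Y: go to q_2, push ε → (q_2, 0, A#)
  ε-move, top A: go to q_1, push YA → (q_1, 0, YA#)
No transition applies at (q_1, 0, YA#); input not fully consumed.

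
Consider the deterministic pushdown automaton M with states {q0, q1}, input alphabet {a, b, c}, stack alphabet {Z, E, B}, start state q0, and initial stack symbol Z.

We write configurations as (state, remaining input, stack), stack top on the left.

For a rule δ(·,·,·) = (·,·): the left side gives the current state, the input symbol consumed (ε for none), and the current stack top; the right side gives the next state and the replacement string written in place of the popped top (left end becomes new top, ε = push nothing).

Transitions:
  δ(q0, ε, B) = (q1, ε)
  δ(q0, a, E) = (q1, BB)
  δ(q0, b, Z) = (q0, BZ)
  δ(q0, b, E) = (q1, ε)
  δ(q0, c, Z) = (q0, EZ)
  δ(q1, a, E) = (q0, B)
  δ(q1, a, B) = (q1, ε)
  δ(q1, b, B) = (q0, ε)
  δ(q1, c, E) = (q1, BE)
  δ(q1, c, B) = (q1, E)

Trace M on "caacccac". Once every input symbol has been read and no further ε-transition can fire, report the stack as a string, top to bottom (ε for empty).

(q0, caacccac, Z)
  read c, top Z: go to q0, push EZ → (q0, aacccac, EZ)
  read a, top E: go to q1, push BB → (q1, acccac, BBZ)
  read a, top B: go to q1, push ε → (q1, cccac, BZ)
  read c, top B: go to q1, push E → (q1, ccac, EZ)
  read c, top E: go to q1, push BE → (q1, cac, BEZ)
  read c, top B: go to q1, push E → (q1, ac, EEZ)
  read a, top E: go to q0, push B → (q0, c, BEZ)
  ε-move, top B: go to q1, push ε → (q1, c, EZ)
  read c, top E: go to q1, push BE → (q1, ε, BEZ)
All input consumed in state q1 with stack BEZ.

BEZ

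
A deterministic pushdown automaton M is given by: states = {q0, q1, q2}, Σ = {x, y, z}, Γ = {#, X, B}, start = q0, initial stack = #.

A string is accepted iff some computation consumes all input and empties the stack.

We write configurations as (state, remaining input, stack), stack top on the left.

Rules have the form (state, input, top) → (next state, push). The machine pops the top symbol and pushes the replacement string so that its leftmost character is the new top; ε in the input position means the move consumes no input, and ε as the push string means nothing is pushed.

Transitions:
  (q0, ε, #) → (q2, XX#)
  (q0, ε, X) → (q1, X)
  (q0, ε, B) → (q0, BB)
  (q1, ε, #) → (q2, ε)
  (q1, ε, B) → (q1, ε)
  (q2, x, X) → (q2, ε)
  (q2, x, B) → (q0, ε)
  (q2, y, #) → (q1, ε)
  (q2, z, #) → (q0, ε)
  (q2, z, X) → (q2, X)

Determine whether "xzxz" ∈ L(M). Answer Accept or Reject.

(q0, xzxz, #)
  ε-move, top #: go to q2, push XX# → (q2, xzxz, XX#)
  read x, top X: go to q2, push ε → (q2, zxz, X#)
  read z, top X: go to q2, push X → (q2, xz, X#)
  read x, top X: go to q2, push ε → (q2, z, #)
  read z, top #: go to q0, push ε → (q0, ε, ε)
All input consumed and the stack is empty.

Accept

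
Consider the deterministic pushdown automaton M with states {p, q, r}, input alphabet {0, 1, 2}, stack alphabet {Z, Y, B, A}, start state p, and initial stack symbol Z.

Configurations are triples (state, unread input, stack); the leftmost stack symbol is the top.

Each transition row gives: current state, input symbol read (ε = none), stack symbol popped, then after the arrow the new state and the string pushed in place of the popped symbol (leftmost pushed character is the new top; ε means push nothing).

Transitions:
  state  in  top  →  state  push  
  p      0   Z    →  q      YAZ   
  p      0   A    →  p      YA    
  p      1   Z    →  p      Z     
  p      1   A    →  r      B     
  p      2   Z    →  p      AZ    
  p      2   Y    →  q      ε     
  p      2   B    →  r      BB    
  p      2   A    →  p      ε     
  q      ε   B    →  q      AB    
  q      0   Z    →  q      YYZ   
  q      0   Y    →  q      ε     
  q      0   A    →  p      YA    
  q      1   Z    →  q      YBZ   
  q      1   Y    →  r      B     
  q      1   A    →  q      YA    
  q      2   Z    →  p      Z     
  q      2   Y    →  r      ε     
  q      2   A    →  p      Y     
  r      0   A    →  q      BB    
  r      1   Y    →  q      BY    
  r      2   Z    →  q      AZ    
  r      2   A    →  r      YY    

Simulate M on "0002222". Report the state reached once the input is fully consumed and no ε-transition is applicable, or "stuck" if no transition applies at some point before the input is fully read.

p

(p, 0002222, Z)
  read 0, top Z: go to q, push YAZ → (q, 002222, YAZ)
  read 0, top Y: go to q, push ε → (q, 02222, AZ)
  read 0, top A: go to p, push YA → (p, 2222, YAZ)
  read 2, top Y: go to q, push ε → (q, 222, AZ)
  read 2, top A: go to p, push Y → (p, 22, YZ)
  read 2, top Y: go to q, push ε → (q, 2, Z)
  read 2, top Z: go to p, push Z → (p, ε, Z)
All input consumed; M is in state p.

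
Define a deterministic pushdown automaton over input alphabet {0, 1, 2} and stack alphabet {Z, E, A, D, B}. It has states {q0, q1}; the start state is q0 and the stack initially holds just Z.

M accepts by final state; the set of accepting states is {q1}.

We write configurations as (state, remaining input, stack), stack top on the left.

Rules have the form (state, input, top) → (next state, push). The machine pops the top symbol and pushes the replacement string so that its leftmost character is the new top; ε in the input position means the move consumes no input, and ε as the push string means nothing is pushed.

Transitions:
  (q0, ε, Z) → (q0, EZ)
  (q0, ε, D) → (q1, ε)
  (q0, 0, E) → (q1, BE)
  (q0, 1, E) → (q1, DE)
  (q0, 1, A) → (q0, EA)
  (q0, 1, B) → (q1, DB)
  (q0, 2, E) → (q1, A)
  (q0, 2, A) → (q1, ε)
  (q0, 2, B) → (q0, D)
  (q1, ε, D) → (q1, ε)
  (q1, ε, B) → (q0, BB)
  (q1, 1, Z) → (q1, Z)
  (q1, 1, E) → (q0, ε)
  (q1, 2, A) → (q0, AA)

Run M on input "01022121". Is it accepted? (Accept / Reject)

(q0, 01022121, Z)
  ε-move, top Z: go to q0, push EZ → (q0, 01022121, EZ)
  read 0, top E: go to q1, push BE → (q1, 1022121, BEZ)
  ε-move, top B: go to q0, push BB → (q0, 1022121, BBEZ)
  read 1, top B: go to q1, push DB → (q1, 022121, DBBEZ)
  ε-move, top D: go to q1, push ε → (q1, 022121, BBEZ)
  ε-move, top B: go to q0, push BB → (q0, 022121, BBBEZ)
No transition applies at (q0, 022121, BBBEZ); input not fully consumed.

Reject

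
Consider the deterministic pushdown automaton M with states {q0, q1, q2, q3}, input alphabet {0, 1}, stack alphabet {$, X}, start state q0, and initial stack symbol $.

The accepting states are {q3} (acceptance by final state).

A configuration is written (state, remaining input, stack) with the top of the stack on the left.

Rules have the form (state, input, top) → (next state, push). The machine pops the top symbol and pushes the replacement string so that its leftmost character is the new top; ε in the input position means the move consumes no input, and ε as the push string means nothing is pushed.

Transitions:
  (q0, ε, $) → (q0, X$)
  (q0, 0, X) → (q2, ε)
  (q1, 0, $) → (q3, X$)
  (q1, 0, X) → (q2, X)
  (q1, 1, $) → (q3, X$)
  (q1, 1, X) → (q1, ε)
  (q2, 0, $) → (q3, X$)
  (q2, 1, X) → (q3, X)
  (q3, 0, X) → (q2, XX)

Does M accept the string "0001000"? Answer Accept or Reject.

(q0, 0001000, $) ⊢ (q0, 0001000, X$) ⊢ (q2, 001000, $) ⊢ (q3, 01000, X$) ⊢ (q2, 1000, XX$) ⊢ (q3, 000, XX$) ⊢ (q2, 00, XXX$)
No transition applies at (q2, 00, XXX$); input not fully consumed.

Reject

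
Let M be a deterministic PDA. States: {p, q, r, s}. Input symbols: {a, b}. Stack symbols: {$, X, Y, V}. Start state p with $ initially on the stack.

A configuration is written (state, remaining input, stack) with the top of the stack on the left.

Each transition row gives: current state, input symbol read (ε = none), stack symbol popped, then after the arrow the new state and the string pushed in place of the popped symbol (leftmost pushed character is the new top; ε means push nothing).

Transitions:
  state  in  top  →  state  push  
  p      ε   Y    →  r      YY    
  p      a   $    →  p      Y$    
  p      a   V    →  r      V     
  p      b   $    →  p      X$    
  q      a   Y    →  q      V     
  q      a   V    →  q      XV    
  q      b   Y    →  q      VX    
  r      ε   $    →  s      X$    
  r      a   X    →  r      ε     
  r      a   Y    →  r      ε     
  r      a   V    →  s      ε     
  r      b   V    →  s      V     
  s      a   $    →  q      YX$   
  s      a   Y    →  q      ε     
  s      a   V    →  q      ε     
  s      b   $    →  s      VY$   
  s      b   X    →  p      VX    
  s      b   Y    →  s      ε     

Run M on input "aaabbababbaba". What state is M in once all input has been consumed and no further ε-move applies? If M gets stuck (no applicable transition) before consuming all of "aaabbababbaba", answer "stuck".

stuck

(p, aaabbababbaba, $)
  read a, top $: go to p, push Y$ → (p, aabbababbaba, Y$)
  ε-move, top Y: go to r, push YY → (r, aabbababbaba, YY$)
  read a, top Y: go to r, push ε → (r, abbababbaba, Y$)
  read a, top Y: go to r, push ε → (r, bbababbaba, $)
  ε-move, top $: go to s, push X$ → (s, bbababbaba, X$)
  read b, top X: go to p, push VX → (p, bababbaba, VX$)
No transition for (p, b, top V); M blocks with input bababbaba remaining.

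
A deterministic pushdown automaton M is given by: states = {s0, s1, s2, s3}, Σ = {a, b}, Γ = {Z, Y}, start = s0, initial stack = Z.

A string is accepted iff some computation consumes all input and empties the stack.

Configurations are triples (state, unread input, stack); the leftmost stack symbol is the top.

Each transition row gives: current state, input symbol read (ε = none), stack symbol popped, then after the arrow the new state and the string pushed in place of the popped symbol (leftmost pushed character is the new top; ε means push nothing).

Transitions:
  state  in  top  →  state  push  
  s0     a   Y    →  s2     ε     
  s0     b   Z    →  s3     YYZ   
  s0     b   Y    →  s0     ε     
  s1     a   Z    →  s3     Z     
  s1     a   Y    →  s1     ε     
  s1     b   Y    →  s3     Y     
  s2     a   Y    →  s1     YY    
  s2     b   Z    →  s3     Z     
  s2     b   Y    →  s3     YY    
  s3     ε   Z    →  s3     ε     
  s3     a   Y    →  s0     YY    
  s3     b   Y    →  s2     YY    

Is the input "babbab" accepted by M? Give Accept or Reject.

Accept

(s0, babbab, Z)
  read b, top Z: go to s3, push YYZ → (s3, abbab, YYZ)
  read a, top Y: go to s0, push YY → (s0, bbab, YYYZ)
  read b, top Y: go to s0, push ε → (s0, bab, YYZ)
  read b, top Y: go to s0, push ε → (s0, ab, YZ)
  read a, top Y: go to s2, push ε → (s2, b, Z)
  read b, top Z: go to s3, push Z → (s3, ε, Z)
  ε-move, top Z: go to s3, push ε → (s3, ε, ε)
All input consumed and the stack is empty.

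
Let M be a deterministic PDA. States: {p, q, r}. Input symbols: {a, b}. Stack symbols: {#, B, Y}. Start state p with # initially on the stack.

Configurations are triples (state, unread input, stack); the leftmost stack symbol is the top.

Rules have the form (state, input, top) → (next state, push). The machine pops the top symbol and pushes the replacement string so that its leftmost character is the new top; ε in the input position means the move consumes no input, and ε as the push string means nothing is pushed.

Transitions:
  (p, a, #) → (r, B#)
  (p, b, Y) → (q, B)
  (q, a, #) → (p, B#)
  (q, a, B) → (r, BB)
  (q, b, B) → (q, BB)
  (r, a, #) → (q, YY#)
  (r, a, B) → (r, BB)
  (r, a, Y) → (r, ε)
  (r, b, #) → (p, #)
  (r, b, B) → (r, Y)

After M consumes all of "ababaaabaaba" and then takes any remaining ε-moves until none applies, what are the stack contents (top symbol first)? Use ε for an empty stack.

(p, ababaaabaaba, #)
  read a, top #: go to r, push B# → (r, babaaabaaba, B#)
  read b, top B: go to r, push Y → (r, abaaabaaba, Y#)
  read a, top Y: go to r, push ε → (r, baaabaaba, #)
  read b, top #: go to p, push # → (p, aaabaaba, #)
  read a, top #: go to r, push B# → (r, aabaaba, B#)
  read a, top B: go to r, push BB → (r, abaaba, BB#)
  read a, top B: go to r, push BB → (r, baaba, BBB#)
  read b, top B: go to r, push Y → (r, aaba, YBB#)
  read a, top Y: go to r, push ε → (r, aba, BB#)
  read a, top B: go to r, push BB → (r, ba, BBB#)
  read b, top B: go to r, push Y → (r, a, YBB#)
  read a, top Y: go to r, push ε → (r, ε, BB#)
All input consumed in state r with stack BB#.

BB#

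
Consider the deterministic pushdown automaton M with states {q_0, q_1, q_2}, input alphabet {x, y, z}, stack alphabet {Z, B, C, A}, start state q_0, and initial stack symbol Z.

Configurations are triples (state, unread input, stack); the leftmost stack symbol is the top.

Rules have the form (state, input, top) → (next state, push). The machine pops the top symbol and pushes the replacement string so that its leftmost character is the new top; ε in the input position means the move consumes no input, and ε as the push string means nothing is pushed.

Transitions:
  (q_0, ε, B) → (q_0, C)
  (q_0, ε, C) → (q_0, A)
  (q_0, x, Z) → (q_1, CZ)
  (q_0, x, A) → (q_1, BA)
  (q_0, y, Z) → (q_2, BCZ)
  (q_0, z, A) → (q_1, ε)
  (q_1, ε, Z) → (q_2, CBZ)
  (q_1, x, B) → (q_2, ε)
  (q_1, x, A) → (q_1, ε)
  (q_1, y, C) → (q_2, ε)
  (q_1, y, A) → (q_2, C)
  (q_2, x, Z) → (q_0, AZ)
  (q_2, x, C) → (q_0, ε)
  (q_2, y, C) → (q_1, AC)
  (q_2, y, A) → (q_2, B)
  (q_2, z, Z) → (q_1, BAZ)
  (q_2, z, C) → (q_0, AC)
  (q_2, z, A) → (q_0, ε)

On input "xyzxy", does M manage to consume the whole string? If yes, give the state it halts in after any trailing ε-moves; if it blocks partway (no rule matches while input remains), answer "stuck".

q_2

(q_0, xyzxy, Z)
  read x, top Z: go to q_1, push CZ → (q_1, yzxy, CZ)
  read y, top C: go to q_2, push ε → (q_2, zxy, Z)
  read z, top Z: go to q_1, push BAZ → (q_1, xy, BAZ)
  read x, top B: go to q_2, push ε → (q_2, y, AZ)
  read y, top A: go to q_2, push B → (q_2, ε, BZ)
All input consumed; M is in state q_2.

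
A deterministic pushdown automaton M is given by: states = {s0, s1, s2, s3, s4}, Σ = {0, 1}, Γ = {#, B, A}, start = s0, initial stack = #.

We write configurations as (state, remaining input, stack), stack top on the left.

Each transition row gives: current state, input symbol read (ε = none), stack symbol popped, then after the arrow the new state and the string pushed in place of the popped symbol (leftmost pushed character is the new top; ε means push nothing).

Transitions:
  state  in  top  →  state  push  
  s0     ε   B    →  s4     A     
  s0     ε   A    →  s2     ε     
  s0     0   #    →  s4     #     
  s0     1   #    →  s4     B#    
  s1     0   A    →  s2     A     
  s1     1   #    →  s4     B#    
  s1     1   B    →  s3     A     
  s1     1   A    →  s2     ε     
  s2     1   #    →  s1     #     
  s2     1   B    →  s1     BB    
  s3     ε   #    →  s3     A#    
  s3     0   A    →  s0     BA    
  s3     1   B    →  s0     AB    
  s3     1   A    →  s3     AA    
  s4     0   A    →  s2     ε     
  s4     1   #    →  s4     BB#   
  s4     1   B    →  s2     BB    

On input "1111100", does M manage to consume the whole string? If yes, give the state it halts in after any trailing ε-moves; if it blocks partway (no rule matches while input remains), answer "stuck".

s2

(s0, 1111100, #)
  read 1, top #: go to s4, push B# → (s4, 111100, B#)
  read 1, top B: go to s2, push BB → (s2, 11100, BB#)
  read 1, top B: go to s1, push BB → (s1, 1100, BBB#)
  read 1, top B: go to s3, push A → (s3, 100, ABB#)
  read 1, top A: go to s3, push AA → (s3, 00, AABB#)
  read 0, top A: go to s0, push BA → (s0, 0, BAABB#)
  ε-move, top B: go to s4, push A → (s4, 0, AAABB#)
  read 0, top A: go to s2, push ε → (s2, ε, AABB#)
All input consumed; M is in state s2.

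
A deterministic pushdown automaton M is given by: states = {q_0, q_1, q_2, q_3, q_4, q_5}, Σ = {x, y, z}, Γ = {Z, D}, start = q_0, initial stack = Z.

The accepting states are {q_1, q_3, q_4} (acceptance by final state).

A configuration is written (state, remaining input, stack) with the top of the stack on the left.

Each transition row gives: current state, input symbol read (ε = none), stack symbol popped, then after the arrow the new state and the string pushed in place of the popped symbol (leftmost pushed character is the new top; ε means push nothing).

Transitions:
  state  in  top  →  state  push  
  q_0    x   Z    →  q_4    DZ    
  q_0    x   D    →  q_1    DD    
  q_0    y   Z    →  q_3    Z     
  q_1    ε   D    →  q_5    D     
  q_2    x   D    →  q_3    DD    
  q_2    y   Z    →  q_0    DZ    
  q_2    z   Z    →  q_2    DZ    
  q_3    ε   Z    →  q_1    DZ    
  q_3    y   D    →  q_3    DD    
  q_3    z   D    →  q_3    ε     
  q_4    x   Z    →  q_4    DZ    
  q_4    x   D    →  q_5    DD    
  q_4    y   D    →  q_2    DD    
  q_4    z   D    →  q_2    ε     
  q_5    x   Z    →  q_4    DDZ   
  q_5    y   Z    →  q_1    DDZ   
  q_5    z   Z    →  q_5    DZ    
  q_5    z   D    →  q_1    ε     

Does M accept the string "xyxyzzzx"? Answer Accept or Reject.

Reject

(q_0, xyxyzzzx, Z) ⊢ (q_4, yxyzzzx, DZ) ⊢ (q_2, xyzzzx, DDZ) ⊢ (q_3, yzzzx, DDDZ) ⊢ (q_3, zzzx, DDDDZ) ⊢ (q_3, zzx, DDDZ) ⊢ (q_3, zx, DDZ) ⊢ (q_3, x, DZ)
No transition applies at (q_3, x, DZ); input not fully consumed.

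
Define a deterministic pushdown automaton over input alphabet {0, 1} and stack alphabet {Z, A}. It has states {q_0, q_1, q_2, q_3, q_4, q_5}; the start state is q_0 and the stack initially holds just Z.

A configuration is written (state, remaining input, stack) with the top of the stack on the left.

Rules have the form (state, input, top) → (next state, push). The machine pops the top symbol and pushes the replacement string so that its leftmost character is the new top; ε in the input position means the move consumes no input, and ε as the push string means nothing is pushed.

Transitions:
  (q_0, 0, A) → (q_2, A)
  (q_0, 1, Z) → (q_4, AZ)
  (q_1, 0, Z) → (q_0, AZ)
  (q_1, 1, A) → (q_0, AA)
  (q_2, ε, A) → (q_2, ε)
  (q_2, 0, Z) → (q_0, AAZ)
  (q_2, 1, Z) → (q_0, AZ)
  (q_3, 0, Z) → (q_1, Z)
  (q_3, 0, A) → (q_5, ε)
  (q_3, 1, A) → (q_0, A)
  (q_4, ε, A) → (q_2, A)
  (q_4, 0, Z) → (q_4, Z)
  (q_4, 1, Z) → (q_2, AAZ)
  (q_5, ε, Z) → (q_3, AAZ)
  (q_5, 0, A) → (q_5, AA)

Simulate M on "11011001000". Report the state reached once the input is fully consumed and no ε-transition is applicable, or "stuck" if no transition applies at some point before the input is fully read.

stuck

(q_0, 11011001000, Z)
  read 1, top Z: go to q_4, push AZ → (q_4, 1011001000, AZ)
  ε-move, top A: go to q_2, push A → (q_2, 1011001000, AZ)
  ε-move, top A: go to q_2, push ε → (q_2, 1011001000, Z)
  read 1, top Z: go to q_0, push AZ → (q_0, 011001000, AZ)
  read 0, top A: go to q_2, push A → (q_2, 11001000, AZ)
  ε-move, top A: go to q_2, push ε → (q_2, 11001000, Z)
  read 1, top Z: go to q_0, push AZ → (q_0, 1001000, AZ)
No transition for (q_0, 1, top A); M blocks with input 1001000 remaining.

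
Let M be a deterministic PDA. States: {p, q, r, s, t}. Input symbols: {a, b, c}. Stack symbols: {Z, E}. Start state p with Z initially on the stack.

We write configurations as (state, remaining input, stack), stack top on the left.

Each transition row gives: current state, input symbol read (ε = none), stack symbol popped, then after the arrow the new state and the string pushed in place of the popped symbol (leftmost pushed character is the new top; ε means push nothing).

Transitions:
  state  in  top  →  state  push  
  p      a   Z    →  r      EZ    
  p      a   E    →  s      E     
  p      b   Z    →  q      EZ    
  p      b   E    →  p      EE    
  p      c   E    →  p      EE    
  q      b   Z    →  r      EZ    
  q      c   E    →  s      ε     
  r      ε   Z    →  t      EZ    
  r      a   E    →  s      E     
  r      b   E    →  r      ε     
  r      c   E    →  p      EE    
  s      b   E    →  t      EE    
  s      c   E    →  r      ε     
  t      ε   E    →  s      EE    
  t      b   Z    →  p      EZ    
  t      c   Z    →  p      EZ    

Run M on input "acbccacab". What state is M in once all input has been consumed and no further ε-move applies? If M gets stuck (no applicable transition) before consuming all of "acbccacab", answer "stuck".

(p, acbccacab, Z)
  read a, top Z: go to r, push EZ → (r, cbccacab, EZ)
  read c, top E: go to p, push EE → (p, bccacab, EEZ)
  read b, top E: go to p, push EE → (p, ccacab, EEEZ)
  read c, top E: go to p, push EE → (p, cacab, EEEEZ)
  read c, top E: go to p, push EE → (p, acab, EEEEEZ)
  read a, top E: go to s, push E → (s, cab, EEEEEZ)
  read c, top E: go to r, push ε → (r, ab, EEEEZ)
  read a, top E: go to s, push E → (s, b, EEEEZ)
  read b, top E: go to t, push EE → (t, ε, EEEEEZ)
  ε-move, top E: go to s, push EE → (s, ε, EEEEEEZ)
All input consumed; M is in state s.

s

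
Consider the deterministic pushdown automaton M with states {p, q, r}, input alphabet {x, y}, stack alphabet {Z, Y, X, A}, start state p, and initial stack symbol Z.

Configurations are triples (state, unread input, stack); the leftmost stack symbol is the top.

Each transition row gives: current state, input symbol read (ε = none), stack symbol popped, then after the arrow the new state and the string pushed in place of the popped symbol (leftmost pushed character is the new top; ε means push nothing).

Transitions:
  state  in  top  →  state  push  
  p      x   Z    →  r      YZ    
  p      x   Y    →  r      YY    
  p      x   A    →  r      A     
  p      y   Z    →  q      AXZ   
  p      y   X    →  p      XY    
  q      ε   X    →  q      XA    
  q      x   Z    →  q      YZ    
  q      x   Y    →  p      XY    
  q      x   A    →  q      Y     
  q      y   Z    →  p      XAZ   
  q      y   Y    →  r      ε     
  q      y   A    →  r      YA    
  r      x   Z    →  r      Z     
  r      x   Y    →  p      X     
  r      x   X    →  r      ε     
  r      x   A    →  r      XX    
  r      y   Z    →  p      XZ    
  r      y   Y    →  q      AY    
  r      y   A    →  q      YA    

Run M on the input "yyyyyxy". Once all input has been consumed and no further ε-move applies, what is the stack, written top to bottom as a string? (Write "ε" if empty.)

YAYAXZ

(p, yyyyyxy, Z)
  read y, top Z: go to q, push AXZ → (q, yyyyxy, AXZ)
  read y, top A: go to r, push YA → (r, yyyxy, YAXZ)
  read y, top Y: go to q, push AY → (q, yyxy, AYAXZ)
  read y, top A: go to r, push YA → (r, yxy, YAYAXZ)
  read y, top Y: go to q, push AY → (q, xy, AYAYAXZ)
  read x, top A: go to q, push Y → (q, y, YYAYAXZ)
  read y, top Y: go to r, push ε → (r, ε, YAYAXZ)
All input consumed in state r with stack YAYAXZ.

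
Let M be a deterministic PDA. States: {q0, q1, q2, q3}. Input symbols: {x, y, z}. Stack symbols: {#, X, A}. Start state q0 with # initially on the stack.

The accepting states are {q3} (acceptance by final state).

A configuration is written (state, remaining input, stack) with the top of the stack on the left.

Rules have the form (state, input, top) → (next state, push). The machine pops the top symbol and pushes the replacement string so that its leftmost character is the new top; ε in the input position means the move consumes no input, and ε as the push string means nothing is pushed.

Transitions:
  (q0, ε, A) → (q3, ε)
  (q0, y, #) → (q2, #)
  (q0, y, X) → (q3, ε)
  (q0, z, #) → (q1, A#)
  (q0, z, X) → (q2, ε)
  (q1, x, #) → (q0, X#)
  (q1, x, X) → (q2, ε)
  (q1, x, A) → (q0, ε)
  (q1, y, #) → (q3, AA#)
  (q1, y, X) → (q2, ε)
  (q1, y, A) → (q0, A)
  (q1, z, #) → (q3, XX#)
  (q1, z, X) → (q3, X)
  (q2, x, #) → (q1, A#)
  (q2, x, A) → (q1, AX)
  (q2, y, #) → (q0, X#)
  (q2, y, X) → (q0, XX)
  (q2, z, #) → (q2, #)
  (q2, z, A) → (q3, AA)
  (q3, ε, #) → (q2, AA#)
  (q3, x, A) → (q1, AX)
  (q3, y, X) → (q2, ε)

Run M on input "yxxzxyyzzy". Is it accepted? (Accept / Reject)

(q0, yxxzxyyzzy, #)
  read y, top #: go to q2, push # → (q2, xxzxyyzzy, #)
  read x, top #: go to q1, push A# → (q1, xzxyyzzy, A#)
  read x, top A: go to q0, push ε → (q0, zxyyzzy, #)
  read z, top #: go to q1, push A# → (q1, xyyzzy, A#)
  read x, top A: go to q0, push ε → (q0, yyzzy, #)
  read y, top #: go to q2, push # → (q2, yzzy, #)
  read y, top #: go to q0, push X# → (q0, zzy, X#)
  read z, top X: go to q2, push ε → (q2, zy, #)
  read z, top #: go to q2, push # → (q2, y, #)
  read y, top #: go to q0, push X# → (q0, ε, X#)
All input consumed; state q0 ∉ F and no further ε-move applies.

Reject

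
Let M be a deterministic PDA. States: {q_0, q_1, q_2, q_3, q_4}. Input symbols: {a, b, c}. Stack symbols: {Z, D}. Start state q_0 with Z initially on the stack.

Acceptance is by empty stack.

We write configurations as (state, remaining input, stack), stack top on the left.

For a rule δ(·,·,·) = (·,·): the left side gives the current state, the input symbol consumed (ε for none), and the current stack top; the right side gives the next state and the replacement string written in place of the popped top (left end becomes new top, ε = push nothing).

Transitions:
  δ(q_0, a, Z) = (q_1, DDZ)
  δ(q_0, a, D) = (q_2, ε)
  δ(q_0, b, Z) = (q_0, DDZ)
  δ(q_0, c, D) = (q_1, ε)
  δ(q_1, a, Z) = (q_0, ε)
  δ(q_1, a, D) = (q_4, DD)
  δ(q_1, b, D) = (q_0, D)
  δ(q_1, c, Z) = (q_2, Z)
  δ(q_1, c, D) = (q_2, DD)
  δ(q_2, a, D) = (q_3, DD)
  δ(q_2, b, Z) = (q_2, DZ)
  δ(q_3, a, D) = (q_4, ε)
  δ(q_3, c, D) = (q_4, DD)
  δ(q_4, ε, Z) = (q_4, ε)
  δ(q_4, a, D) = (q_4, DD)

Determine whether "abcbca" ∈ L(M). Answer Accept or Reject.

(q_0, abcbca, Z)
  read a, top Z: go to q_1, push DDZ → (q_1, bcbca, DDZ)
  read b, top D: go to q_0, push D → (q_0, cbca, DDZ)
  read c, top D: go to q_1, push ε → (q_1, bca, DZ)
  read b, top D: go to q_0, push D → (q_0, ca, DZ)
  read c, top D: go to q_1, push ε → (q_1, a, Z)
  read a, top Z: go to q_0, push ε → (q_0, ε, ε)
All input consumed and the stack is empty.

Accept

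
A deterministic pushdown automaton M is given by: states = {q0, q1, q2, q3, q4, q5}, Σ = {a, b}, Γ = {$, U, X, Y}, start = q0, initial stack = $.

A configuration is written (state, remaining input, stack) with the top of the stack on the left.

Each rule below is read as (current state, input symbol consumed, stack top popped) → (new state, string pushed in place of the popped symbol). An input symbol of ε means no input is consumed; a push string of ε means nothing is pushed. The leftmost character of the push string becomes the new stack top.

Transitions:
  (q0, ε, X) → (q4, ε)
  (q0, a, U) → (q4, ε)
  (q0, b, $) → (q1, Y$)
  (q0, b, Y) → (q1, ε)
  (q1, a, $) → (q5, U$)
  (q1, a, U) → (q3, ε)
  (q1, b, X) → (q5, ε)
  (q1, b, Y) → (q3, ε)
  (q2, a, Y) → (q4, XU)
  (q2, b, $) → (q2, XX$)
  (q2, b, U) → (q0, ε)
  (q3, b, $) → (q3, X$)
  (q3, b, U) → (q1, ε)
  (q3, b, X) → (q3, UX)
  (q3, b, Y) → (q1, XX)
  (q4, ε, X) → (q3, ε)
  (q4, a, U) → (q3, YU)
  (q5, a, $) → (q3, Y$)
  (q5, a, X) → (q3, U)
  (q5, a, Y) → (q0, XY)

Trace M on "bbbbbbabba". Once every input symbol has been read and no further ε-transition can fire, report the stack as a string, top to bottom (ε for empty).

U$

(q0, bbbbbbabba, $)
  read b, top $: go to q1, push Y$ → (q1, bbbbbabba, Y$)
  read b, top Y: go to q3, push ε → (q3, bbbbabba, $)
  read b, top $: go to q3, push X$ → (q3, bbbabba, X$)
  read b, top X: go to q3, push UX → (q3, bbabba, UX$)
  read b, top U: go to q1, push ε → (q1, babba, X$)
  read b, top X: go to q5, push ε → (q5, abba, $)
  read a, top $: go to q3, push Y$ → (q3, bba, Y$)
  read b, top Y: go to q1, push XX → (q1, ba, XX$)
  read b, top X: go to q5, push ε → (q5, a, X$)
  read a, top X: go to q3, push U → (q3, ε, U$)
All input consumed in state q3 with stack U$.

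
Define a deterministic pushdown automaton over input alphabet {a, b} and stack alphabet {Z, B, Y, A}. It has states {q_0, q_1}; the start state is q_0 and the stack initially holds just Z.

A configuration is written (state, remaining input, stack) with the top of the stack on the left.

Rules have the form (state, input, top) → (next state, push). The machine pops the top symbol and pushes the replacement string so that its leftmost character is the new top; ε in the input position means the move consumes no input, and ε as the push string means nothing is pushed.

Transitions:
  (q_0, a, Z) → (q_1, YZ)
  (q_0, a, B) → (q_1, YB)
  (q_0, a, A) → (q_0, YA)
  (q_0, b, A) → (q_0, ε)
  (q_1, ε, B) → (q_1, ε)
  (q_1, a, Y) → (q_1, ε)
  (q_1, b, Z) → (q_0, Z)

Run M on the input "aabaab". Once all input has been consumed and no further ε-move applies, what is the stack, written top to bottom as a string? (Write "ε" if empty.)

(q_0, aabaab, Z)
  read a, top Z: go to q_1, push YZ → (q_1, abaab, YZ)
  read a, top Y: go to q_1, push ε → (q_1, baab, Z)
  read b, top Z: go to q_0, push Z → (q_0, aab, Z)
  read a, top Z: go to q_1, push YZ → (q_1, ab, YZ)
  read a, top Y: go to q_1, push ε → (q_1, b, Z)
  read b, top Z: go to q_0, push Z → (q_0, ε, Z)
All input consumed in state q_0 with stack Z.

Z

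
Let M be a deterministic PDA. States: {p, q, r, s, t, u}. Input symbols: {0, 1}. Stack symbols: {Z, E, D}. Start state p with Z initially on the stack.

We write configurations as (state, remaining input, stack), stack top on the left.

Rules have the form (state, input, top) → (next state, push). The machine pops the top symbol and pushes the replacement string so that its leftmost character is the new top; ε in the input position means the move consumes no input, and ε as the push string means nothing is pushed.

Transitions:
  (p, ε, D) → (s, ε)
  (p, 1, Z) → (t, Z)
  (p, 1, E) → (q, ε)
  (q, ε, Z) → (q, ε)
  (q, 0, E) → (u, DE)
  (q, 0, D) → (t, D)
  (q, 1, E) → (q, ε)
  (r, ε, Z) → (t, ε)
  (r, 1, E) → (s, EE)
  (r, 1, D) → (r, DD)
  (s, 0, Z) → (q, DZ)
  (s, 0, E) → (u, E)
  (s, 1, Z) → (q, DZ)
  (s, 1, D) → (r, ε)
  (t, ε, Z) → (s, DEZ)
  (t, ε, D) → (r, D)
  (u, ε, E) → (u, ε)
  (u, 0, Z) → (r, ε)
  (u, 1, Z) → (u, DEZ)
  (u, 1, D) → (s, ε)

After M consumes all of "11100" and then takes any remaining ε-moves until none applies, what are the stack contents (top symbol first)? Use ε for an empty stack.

ε

(p, 11100, Z)
  read 1, top Z: go to t, push Z → (t, 1100, Z)
  ε-move, top Z: go to s, push DEZ → (s, 1100, DEZ)
  read 1, top D: go to r, push ε → (r, 100, EZ)
  read 1, top E: go to s, push EE → (s, 00, EEZ)
  read 0, top E: go to u, push E → (u, 0, EEZ)
  ε-move, top E: go to u, push ε → (u, 0, EZ)
  ε-move, top E: go to u, push ε → (u, 0, Z)
  read 0, top Z: go to r, push ε → (r, ε, ε)
All input consumed in state r with stack ε.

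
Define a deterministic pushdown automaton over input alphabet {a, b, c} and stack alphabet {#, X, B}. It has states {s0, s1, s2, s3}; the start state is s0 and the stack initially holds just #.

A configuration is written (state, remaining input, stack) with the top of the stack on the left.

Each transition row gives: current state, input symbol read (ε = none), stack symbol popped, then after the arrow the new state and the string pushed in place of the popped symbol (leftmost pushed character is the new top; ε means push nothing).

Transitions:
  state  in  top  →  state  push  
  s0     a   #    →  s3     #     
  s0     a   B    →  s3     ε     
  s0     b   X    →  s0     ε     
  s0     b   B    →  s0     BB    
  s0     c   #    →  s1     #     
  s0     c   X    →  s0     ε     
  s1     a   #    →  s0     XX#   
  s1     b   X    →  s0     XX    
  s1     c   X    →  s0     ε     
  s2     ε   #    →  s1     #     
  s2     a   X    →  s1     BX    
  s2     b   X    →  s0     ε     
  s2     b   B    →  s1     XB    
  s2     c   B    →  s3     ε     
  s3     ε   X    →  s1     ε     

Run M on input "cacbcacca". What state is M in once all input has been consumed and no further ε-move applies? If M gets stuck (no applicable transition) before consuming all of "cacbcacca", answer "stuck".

(s0, cacbcacca, #)
  read c, top #: go to s1, push # → (s1, acbcacca, #)
  read a, top #: go to s0, push XX# → (s0, cbcacca, XX#)
  read c, top X: go to s0, push ε → (s0, bcacca, X#)
  read b, top X: go to s0, push ε → (s0, cacca, #)
  read c, top #: go to s1, push # → (s1, acca, #)
  read a, top #: go to s0, push XX# → (s0, cca, XX#)
  read c, top X: go to s0, push ε → (s0, ca, X#)
  read c, top X: go to s0, push ε → (s0, a, #)
  read a, top #: go to s3, push # → (s3, ε, #)
All input consumed; M is in state s3.

s3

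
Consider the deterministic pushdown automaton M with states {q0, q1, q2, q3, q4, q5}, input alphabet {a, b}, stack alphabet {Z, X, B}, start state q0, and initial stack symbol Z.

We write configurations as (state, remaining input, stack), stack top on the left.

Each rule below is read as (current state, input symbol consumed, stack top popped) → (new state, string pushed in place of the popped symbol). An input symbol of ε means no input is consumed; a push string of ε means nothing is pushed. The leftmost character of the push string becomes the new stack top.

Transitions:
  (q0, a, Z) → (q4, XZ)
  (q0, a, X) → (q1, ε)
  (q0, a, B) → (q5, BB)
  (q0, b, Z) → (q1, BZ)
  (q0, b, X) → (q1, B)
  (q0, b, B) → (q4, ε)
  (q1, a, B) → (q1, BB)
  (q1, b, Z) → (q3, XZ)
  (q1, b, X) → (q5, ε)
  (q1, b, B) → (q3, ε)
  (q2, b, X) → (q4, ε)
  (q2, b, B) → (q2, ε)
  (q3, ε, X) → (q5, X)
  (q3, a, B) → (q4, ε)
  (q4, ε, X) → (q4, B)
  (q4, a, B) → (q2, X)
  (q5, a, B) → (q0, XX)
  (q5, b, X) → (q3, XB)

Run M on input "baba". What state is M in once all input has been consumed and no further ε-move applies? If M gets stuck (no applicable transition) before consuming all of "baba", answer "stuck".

(q0, baba, Z)
  read b, top Z: go to q1, push BZ → (q1, aba, BZ)
  read a, top B: go to q1, push BB → (q1, ba, BBZ)
  read b, top B: go to q3, push ε → (q3, a, BZ)
  read a, top B: go to q4, push ε → (q4, ε, Z)
All input consumed; M is in state q4.

q4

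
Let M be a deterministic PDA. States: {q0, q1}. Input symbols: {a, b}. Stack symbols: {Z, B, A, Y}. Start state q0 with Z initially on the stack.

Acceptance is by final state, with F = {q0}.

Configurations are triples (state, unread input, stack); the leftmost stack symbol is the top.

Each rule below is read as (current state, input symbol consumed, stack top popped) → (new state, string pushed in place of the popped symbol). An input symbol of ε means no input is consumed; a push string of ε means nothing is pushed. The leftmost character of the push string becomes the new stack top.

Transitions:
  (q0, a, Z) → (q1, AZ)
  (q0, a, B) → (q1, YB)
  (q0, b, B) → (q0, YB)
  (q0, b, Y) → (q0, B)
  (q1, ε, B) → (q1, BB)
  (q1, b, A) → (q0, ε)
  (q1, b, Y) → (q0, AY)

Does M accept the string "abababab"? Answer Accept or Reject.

Accept

(q0, abababab, Z) ⊢ (q1, bababab, AZ) ⊢ (q0, ababab, Z) ⊢ (q1, babab, AZ) ⊢ (q0, abab, Z) ⊢ (q1, bab, AZ) ⊢ (q0, ab, Z) ⊢ (q1, b, AZ) ⊢ (q0, ε, Z)
All input consumed; state q0 ∈ F.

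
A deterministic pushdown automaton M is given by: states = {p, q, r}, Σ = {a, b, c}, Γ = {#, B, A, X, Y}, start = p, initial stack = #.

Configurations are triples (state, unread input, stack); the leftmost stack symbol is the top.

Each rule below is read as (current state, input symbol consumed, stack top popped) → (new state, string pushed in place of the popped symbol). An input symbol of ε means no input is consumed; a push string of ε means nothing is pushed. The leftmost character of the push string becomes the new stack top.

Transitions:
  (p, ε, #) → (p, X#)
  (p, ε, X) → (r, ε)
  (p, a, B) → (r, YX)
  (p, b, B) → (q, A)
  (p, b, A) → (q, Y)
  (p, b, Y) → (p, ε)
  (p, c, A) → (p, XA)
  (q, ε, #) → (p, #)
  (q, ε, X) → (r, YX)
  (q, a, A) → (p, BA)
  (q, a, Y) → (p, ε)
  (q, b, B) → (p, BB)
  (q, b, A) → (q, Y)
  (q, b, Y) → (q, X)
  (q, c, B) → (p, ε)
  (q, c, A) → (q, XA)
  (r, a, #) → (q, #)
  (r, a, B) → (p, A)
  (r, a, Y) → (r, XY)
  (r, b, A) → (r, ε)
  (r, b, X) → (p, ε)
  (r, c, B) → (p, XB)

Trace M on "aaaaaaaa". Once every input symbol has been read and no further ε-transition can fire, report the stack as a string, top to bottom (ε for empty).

#

(p, aaaaaaaa, #)
  ε-move, top #: go to p, push X# → (p, aaaaaaaa, X#)
  ε-move, top X: go to r, push ε → (r, aaaaaaaa, #)
  read a, top #: go to q, push # → (q, aaaaaaa, #)
  ε-move, top #: go to p, push # → (p, aaaaaaa, #)
  ε-move, top #: go to p, push X# → (p, aaaaaaa, X#)
  ε-move, top X: go to r, push ε → (r, aaaaaaa, #)
  read a, top #: go to q, push # → (q, aaaaaa, #)
  ε-move, top #: go to p, push # → (p, aaaaaa, #)
  ε-move, top #: go to p, push X# → (p, aaaaaa, X#)
  ε-move, top X: go to r, push ε → (r, aaaaaa, #)
  read a, top #: go to q, push # → (q, aaaaa, #)
  ε-move, top #: go to p, push # → (p, aaaaa, #)
  ε-move, top #: go to p, push X# → (p, aaaaa, X#)
  ε-move, top X: go to r, push ε → (r, aaaaa, #)
  read a, top #: go to q, push # → (q, aaaa, #)
  ε-move, top #: go to p, push # → (p, aaaa, #)
  ε-move, top #: go to p, push X# → (p, aaaa, X#)
  ε-move, top X: go to r, push ε → (r, aaaa, #)
  read a, top #: go to q, push # → (q, aaa, #)
  ε-move, top #: go to p, push # → (p, aaa, #)
  ε-move, top #: go to p, push X# → (p, aaa, X#)
  ε-move, top X: go to r, push ε → (r, aaa, #)
  read a, top #: go to q, push # → (q, aa, #)
  ε-move, top #: go to p, push # → (p, aa, #)
  ε-move, top #: go to p, push X# → (p, aa, X#)
  ε-move, top X: go to r, push ε → (r, aa, #)
  read a, top #: go to q, push # → (q, a, #)
  ε-move, top #: go to p, push # → (p, a, #)
  ε-move, top #: go to p, push X# → (p, a, X#)
  ε-move, top X: go to r, push ε → (r, a, #)
  read a, top #: go to q, push # → (q, ε, #)
  ε-move, top #: go to p, push # → (p, ε, #)
  ε-move, top #: go to p, push X# → (p, ε, X#)
  ε-move, top X: go to r, push ε → (r, ε, #)
All input consumed in state r with stack #.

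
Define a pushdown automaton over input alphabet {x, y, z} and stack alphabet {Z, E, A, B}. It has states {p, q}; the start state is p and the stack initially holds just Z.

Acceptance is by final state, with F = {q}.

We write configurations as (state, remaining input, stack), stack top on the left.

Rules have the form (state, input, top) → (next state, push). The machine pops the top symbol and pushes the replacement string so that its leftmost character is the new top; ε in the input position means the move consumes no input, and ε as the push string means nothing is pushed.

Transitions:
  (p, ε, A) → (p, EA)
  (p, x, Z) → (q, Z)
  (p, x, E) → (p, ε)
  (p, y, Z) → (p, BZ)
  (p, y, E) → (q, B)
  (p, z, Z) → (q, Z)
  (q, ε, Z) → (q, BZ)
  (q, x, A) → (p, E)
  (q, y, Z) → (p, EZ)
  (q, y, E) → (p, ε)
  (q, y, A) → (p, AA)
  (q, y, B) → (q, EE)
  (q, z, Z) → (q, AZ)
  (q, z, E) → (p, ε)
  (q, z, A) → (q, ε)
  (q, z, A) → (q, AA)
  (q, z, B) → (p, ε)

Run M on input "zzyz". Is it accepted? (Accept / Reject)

No computation consumes all input and reaches a final state.

Reject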